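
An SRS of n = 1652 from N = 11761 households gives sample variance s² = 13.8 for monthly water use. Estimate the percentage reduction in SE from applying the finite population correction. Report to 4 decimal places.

f = n/N = 1652/11761 = 0.14046425.
SE_no-fpc = √(s²/n) = 0.091397543; SE_fpc = √((1−f)s²/n) = 0.084735714.
Ratio = √(1−f) = 0.92711151. Reduction = 100·(1 − 0.92711151) = 7.2888%.

7.2888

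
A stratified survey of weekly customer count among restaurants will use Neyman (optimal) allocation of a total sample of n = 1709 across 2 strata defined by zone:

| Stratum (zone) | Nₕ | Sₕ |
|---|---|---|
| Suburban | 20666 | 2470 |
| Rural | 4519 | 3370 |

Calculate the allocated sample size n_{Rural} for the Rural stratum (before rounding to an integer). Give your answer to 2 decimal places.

392.71

Neyman allocation: nₕ = n·NₕSₕ / Σⱼ NⱼSⱼ.
Σ NⱼSⱼ = 20666·2470 + 4519·3370 = 6.627405 × 10^7.
n_{Rural} = 1709·4519·3370 / (6.627405 × 10^7) = 392.71.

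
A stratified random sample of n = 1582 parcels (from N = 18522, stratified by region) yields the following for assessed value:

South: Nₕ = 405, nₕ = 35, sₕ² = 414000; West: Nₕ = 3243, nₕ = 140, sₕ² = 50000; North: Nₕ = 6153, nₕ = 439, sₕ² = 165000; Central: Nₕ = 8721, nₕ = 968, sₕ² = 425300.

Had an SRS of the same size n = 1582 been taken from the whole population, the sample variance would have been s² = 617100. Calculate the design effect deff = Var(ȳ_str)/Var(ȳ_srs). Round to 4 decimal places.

0.3945

Var(ȳ_str) = Σ Wₕ²(1−fₕ)sₕ²/nₕ with Wₕ = Nₕ/18522:
  South: (405/18522)²·(1−35/405)·414000/35 = 5.1667005
  West: (3243/18522)²·(1−140/3243)·50000/140 = 10.475987
  North: (6153/18522)²·(1−439/6153)·165000/439 = 38.518629
  Central: (8721/18522)²·(1−968/8721)·425300/968 = 86.592512
  → Var(ȳ_str) = 140.75383.
Var(ȳ_srs) = (1 − 1582/18522)·617100/1582 = 356.75872.
deff = 140.75383 / 356.75872 = 0.3945.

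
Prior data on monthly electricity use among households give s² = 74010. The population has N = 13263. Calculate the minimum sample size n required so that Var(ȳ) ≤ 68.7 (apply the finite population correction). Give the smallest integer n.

997

Without fpc, n₀ = s²/D = 74010/68.7 = 1077.2926.
With fpc, (1 − n/N)·s²/n ≤ D requires n ≥ n₀/(1 + n₀/N) = 1077.2926/(1 + 1077.2926/13263) = 996.3626.
Rounding up, n = 997.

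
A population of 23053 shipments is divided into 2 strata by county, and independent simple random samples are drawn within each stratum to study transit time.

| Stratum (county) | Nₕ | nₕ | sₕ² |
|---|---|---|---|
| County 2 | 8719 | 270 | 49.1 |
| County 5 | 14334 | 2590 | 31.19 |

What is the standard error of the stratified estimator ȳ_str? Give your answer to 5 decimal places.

0.17036

Var(ȳ_str) = Σₕ Wₕ²(1 − fₕ)sₕ²/nₕ with Wₕ = Nₕ/N, N = 23053.
County 2: Wₕ = 0.37821542; term = 0.37821542²·(1 − 0.03096685)·49.1/270 = 0.025207792.
County 5: Wₕ = 0.62178458; term = 0.62178458²·(1 − 0.18068927)·31.19/2590 = 0.0038145574.
Sum = 0.029022349.
SE = √(0.029022349) = 0.17036.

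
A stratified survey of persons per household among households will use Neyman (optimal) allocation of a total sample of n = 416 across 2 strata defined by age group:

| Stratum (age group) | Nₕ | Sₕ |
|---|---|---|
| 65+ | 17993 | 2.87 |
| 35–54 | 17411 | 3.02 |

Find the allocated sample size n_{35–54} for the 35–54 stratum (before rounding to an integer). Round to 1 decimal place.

Neyman allocation: nₕ = n·NₕSₕ / Σⱼ NⱼSⱼ.
Σ NⱼSⱼ = 17993·2.87 + 17411·3.02 = 104221.13.
n_{35–54} = 416·17411·3.02 / 104221.13 = 209.9.

209.9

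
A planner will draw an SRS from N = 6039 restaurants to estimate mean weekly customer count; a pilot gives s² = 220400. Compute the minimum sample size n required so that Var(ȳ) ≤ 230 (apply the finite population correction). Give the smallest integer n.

Without fpc, n₀ = s²/D = 220400/230 = 958.2609.
With fpc, (1 − n/N)·s²/n ≤ D requires n ≥ n₀/(1 + n₀/N) = 958.2609/(1 + 958.2609/6039) = 827.0290.
Rounding up, n = 828.

828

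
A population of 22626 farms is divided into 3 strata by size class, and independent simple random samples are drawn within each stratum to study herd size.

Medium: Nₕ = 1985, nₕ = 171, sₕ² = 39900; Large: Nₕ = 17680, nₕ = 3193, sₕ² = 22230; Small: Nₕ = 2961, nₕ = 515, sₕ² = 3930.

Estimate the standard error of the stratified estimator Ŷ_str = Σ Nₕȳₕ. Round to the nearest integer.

51756

Var(Ŷ_str) = Σₕ Nₕ²(1 − fₕ)sₕ²/nₕ.
Medium: 1985²·(1 − 171/1985)·39900/171 = 8.4018433 × 10^8.
Large: 17680²·(1 − 3193/17680)·22230/3193 = 1.783205 × 10^9.
Small: 2961²·(1 − 515/2961)·3930/515 = 5.5268819 × 10^7.
Sum = 2.6786581 × 10^9.
SE = √(2.6786581 × 10^9) = 51756.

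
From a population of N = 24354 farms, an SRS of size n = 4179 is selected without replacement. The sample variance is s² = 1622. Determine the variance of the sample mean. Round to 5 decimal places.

0.32153

Under SRS without replacement, Var(ȳ) = (1 − f)·s²/n with f = n/N = 4179/24354 = 0.17159399.
Var(ȳ) = (1 − 0.17159399)·1622/4179 = 0.82840601·0.38813113 = 0.32153016.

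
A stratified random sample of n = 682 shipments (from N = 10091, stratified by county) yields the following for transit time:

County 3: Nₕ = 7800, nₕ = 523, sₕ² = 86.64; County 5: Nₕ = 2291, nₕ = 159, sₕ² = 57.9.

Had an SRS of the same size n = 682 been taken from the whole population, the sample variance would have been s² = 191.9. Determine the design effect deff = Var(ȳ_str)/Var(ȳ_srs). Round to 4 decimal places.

0.4185

Var(ȳ_str) = Σ Wₕ²(1−fₕ)sₕ²/nₕ with Wₕ = Nₕ/10091:
  County 3: (7800/10091)²·(1−523/7800)·86.64/523 = 0.092341159
  County 5: (2291/10091)²·(1−159/2291)·57.9/159 = 0.017467281
  → Var(ȳ_str) = 0.10980844.
Var(ȳ_srs) = (1 − 682/10091)·191.9/682 = 0.26236135.
deff = 0.10980844 / 0.26236135 = 0.4185.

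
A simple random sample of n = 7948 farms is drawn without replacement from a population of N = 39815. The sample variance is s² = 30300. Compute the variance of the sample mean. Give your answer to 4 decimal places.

Under SRS without replacement, Var(ȳ) = (1 − f)·s²/n with f = n/N = 7948/39815 = 0.19962326.
Var(ȳ) = (1 − 0.19962326)·30300/7948 = 0.80037674·3.8122798 = 3.0512601.

3.0513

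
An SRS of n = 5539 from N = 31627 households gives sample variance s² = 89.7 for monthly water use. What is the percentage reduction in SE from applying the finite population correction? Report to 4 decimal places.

f = n/N = 5539/31627 = 0.17513517.
SE_no-fpc = √(s²/n) = 0.12725667; SE_fpc = √((1−f)s²/n) = 0.11557714.
Ratio = √(1−f) = 0.90822069. Reduction = 100·(1 − 0.90822069) = 9.1779%.

9.1779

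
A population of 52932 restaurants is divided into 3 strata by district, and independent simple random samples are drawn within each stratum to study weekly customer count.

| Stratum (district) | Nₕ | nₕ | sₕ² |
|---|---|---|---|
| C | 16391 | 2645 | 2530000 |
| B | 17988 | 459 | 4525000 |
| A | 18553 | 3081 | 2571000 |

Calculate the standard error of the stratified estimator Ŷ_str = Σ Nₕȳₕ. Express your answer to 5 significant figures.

1.8877 × 10^6

Var(Ŷ_str) = Σₕ Nₕ²(1 − fₕ)sₕ²/nₕ.
C: 16391²·(1 − 2645/16391)·2530000/2645 = 2.1551457 × 10^11.
B: 17988²·(1 − 459/17988)·4525000/459 = 3.1084645 × 10^12.
A: 18553²·(1 − 3081/18553)·2571000/3081 = 2.395361 × 10^11.
Sum = 3.5635152 × 10^12.
SE = √(3.5635152 × 10^12) = 1.8877 × 10^6.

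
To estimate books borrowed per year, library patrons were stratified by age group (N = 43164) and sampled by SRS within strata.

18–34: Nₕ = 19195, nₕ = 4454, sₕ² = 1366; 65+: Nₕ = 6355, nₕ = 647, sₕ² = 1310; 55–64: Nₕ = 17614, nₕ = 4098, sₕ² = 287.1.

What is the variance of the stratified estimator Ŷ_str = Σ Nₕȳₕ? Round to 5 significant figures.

1.7690 × 10^8

Var(Ŷ_str) = Σₕ Nₕ²(1 − fₕ)sₕ²/nₕ.
18–34: 19195²·(1 − 4454/19195)·1366/4454 = 8.6779181 × 10^7.
65+: 6355²·(1 − 647/6355)·1310/647 = 7.3445727 × 10^7.
55–64: 17614²·(1 − 4098/17614)·287.1/4098 = 1.66789 × 10^7.
Sum = 1.7690381 × 10^8.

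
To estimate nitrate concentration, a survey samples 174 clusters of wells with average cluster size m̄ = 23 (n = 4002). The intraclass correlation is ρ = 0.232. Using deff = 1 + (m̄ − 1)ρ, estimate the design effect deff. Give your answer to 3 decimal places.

6.104

deff = 1 + (23 − 1)·0.232 = 1 + 5.104 = 6.104.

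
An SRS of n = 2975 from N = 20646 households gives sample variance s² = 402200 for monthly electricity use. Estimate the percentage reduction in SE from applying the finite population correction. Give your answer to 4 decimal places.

f = n/N = 2975/20646 = 0.14409571.
SE_no-fpc = √(s²/n) = 11.627264; SE_fpc = √((1−f)s²/n) = 10.756975.
Ratio = √(1−f) = 0.92515096. Reduction = 100·(1 − 0.92515096) = 7.4849%.

7.4849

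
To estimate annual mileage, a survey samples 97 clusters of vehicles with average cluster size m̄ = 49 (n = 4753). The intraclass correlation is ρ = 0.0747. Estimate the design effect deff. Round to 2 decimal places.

4.59

deff = 1 + (49 − 1)·0.0747 = 1 + 3.5856 = 4.5856.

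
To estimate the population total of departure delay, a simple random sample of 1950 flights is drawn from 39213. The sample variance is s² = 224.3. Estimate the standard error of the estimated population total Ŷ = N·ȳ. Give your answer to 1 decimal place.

12964.4

Var(Ŷ) = N²·Var(ȳ) = N²·(1 − n/N)·s²/n.
f = 1950/39213 = 0.04972841; Var(ȳ) = 0.95027159·224.3/1950 = 0.1093056.
Var(Ŷ) = 39213² · 0.1093056 = 1.6807478 × 10^8.
SE(Ŷ) = √(1.6807478 × 10^8) = 12964.4.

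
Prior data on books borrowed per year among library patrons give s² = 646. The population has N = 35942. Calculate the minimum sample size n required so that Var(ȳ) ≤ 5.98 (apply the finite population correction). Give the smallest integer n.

Without fpc, n₀ = s²/D = 646/5.98 = 108.0268.
With fpc, (1 − n/N)·s²/n ≤ D requires n ≥ n₀/(1 + n₀/N) = 108.0268/(1 + 108.0268/35942) = 107.7031.
Rounding up, n = 108.

108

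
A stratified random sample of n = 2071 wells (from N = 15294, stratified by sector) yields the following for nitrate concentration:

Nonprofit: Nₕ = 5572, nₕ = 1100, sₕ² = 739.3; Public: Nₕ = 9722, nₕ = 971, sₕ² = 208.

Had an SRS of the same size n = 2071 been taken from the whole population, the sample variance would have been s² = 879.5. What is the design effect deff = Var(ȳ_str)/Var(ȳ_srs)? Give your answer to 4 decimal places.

0.4072

Var(ȳ_str) = Σ Wₕ²(1−fₕ)sₕ²/nₕ with Wₕ = Nₕ/15294:
  Nonprofit: (5572/15294)²·(1−1100/5572)·739.3/1100 = 0.071597647
  Public: (9722/15294)²·(1−971/9722)·208/971 = 0.077913952
  → Var(ȳ_str) = 0.1495116.
Var(ȳ_srs) = (1 − 2071/15294)·879.5/2071 = 0.36716786.
deff = 0.1495116 / 0.36716786 = 0.4072.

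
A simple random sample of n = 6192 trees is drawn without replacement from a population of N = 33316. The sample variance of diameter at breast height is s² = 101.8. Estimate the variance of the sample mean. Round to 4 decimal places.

Under SRS without replacement, Var(ȳ) = (1 − f)·s²/n with f = n/N = 6192/33316 = 0.18585665.
Var(ȳ) = (1 − 0.18585665)·101.8/6192 = 0.81414335·0.016440568 = 0.01338498.

0.0134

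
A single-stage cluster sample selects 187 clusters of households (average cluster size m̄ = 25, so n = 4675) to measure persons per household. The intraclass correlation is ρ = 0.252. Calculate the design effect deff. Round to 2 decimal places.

deff = 1 + (25 − 1)·0.252 = 1 + 6.048 = 7.048.

7.05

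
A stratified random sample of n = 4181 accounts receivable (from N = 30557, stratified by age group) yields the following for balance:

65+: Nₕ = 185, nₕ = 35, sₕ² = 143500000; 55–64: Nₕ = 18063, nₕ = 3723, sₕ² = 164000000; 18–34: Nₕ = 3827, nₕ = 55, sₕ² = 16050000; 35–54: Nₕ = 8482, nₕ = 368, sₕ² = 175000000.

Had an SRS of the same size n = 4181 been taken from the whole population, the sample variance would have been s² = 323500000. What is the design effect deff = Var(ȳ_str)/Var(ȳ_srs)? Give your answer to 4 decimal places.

Var(ȳ_str) = Σ Wₕ²(1−fₕ)sₕ²/nₕ with Wₕ = Nₕ/30557:
  65+: (185/30557)²·(1−35/185)·143500000/35 = 121.84997
  55–64: (18063/30557)²·(1−3723/18063)·164000000/3723 = 12219.922
  18–34: (3827/30557)²·(1−55/3827)·16050000/55 = 4511.5011
  35–54: (8482/30557)²·(1−368/8482)·175000000/368 = 35051.134
  → Var(ȳ_str) = 51904.407.
Var(ȳ_srs) = (1 − 4181/30557)·323500000/4181 = 66787.062.
deff = 51904.407 / 66787.062 = 0.7772.

0.7772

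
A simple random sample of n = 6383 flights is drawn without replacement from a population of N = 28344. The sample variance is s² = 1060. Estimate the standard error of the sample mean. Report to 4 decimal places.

0.3587

Under SRS without replacement, Var(ȳ) = (1 − f)·s²/n with f = n/N = 6383/28344 = 0.22519757.
Var(ȳ) = (1 − 0.22519757)·1060/6383 = 0.77480243·0.16606611 = 0.12866843.
SE(ȳ) = √(0.12866843) = 0.3587.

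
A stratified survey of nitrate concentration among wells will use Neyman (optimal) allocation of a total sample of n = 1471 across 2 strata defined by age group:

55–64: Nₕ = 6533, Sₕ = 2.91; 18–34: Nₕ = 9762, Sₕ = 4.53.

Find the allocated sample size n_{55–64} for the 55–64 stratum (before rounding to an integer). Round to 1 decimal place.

442.3

Neyman allocation: nₕ = n·NₕSₕ / Σⱼ NⱼSⱼ.
Σ NⱼSⱼ = 6533·2.91 + 9762·4.53 = 63232.89.
n_{55–64} = 1471·6533·2.91 / 63232.89 = 442.3.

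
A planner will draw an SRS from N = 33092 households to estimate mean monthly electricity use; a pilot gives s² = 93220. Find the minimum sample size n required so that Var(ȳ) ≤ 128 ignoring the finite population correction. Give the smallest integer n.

729

Without fpc, n₀ = s²/D = 93220/128 = 728.2812.
Rounding up, n = 729.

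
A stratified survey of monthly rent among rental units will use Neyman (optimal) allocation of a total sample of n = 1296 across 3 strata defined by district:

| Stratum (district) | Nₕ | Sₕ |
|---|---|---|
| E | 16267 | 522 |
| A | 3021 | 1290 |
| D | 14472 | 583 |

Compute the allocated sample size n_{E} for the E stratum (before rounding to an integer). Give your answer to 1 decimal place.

Neyman allocation: nₕ = n·NₕSₕ / Σⱼ NⱼSⱼ.
Σ NⱼSⱼ = 16267·522 + 3021·1290 + 14472·583 = 2.082564 × 10^7.
n_{E} = 1296·16267·522 / (2.082564 × 10^7) = 528.4.

528.4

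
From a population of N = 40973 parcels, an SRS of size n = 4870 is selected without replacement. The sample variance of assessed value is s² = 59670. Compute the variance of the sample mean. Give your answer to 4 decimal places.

Under SRS without replacement, Var(ȳ) = (1 − f)·s²/n with f = n/N = 4870/40973 = 0.11885876.
Var(ȳ) = (1 − 0.11885876)·59670/4870 = 0.88114124·12.252567 = 10.796242.

10.7962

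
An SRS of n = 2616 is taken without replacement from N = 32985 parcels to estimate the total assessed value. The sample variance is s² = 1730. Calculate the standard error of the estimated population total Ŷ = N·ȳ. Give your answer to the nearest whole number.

Var(Ŷ) = N²·Var(ȳ) = N²·(1 − n/N)·s²/n.
f = 2616/32985 = 0.07930878; Var(ȳ) = 0.92069122·1730/2616 = 0.6088669.
Var(Ŷ) = 32985² · 0.6088669 = 6.6245341 × 10^8.
SE(Ŷ) = √(6.6245341 × 10^8) = 25738.

25738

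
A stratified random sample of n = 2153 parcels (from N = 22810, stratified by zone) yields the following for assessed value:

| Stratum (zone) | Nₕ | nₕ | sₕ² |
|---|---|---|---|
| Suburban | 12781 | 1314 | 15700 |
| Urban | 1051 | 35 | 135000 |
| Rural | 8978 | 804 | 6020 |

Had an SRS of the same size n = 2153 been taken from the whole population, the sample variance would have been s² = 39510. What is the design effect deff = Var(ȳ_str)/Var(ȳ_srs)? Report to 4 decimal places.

0.7424

Var(ȳ_str) = Σ Wₕ²(1−fₕ)sₕ²/nₕ with Wₕ = Nₕ/22810:
  Suburban: (12781/22810)²·(1−1314/12781)·15700/1314 = 3.3656455
  Urban: (1051/22810)²·(1−35/1051)·135000/35 = 7.9161056
  Rural: (8978/22810)²·(1−804/8978)·6020/804 = 1.0560977
  → Var(ȳ_str) = 12.337849.
Var(ȳ_srs) = (1 − 2153/22810)·39510/2153 = 16.619003.
deff = 12.337849 / 16.619003 = 0.7424.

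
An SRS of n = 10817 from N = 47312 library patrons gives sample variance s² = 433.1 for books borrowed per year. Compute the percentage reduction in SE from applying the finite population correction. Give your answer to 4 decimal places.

f = n/N = 10817/47312 = 0.22863121.
SE_no-fpc = √(s²/n) = 0.20009705; SE_fpc = √((1−f)s²/n) = 0.17574044.
Ratio = √(1−f) = 0.87827603. Reduction = 100·(1 − 0.87827603) = 12.1724%.

12.1724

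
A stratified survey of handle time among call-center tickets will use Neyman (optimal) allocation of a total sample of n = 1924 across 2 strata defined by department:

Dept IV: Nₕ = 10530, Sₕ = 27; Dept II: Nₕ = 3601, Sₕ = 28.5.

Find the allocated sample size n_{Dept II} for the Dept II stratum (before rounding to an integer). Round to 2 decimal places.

Neyman allocation: nₕ = n·NₕSₕ / Σⱼ NⱼSⱼ.
Σ NⱼSⱼ = 10530·27 + 3601·28.5 = 386938.5.
n_{Dept II} = 1924·3601·28.5 / 386938.5 = 510.31.

510.31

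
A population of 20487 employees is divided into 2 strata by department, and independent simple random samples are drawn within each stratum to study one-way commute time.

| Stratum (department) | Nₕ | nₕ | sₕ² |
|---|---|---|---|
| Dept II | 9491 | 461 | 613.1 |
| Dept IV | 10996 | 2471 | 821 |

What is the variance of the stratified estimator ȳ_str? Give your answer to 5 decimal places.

Var(ȳ_str) = Σₕ Wₕ²(1 − fₕ)sₕ²/nₕ with Wₕ = Nₕ/N, N = 20487.
Dept II: Wₕ = 0.46326939; term = 0.46326939²·(1 − 0.04857233)·613.1/461 = 0.27156474.
Dept IV: Wₕ = 0.53673061; term = 0.53673061²·(1 − 0.22471808)·821/2471 = 0.074206645.
Sum = 0.34577139.

0.34577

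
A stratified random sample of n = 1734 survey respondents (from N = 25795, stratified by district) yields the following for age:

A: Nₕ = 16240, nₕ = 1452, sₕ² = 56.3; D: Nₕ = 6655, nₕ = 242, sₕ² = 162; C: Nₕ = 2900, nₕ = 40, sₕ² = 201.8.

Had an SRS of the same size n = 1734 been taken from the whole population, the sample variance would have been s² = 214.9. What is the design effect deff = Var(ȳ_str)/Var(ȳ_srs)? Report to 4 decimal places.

Var(ȳ_str) = Σ Wₕ²(1−fₕ)sₕ²/nₕ with Wₕ = Nₕ/25795:
  A: (16240/25795)²·(1−1452/16240)·56.3/1452 = 0.013994783
  D: (6655/25795)²·(1−242/6655)·162/242 = 0.042937612
  C: (2900/25795)²·(1−40/2900)·201.8/40 = 0.062886024
  → Var(ȳ_str) = 0.11981842.
Var(ȳ_srs) = (1 − 1734/25795)·214.9/1734 = 0.11560203.
deff = 0.11981842 / 0.11560203 = 1.0365.

1.0365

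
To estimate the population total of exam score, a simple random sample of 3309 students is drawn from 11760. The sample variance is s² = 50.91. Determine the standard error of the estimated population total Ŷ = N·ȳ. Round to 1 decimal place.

Var(Ŷ) = N²·Var(ȳ) = N²·(1 − n/N)·s²/n.
f = 3309/11760 = 0.28137755; Var(ȳ) = 0.71862245·50.91/3309 = 0.011056231.
Var(Ŷ) = 11760² · 0.011056231 = 1.5290502 × 10^6.
SE(Ŷ) = √(1.5290502 × 10^6) = 1236.5.

1236.5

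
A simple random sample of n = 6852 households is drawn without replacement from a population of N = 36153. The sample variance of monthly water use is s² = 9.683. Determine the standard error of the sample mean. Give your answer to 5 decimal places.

0.03384

Under SRS without replacement, Var(ȳ) = (1 − f)·s²/n with f = n/N = 6852/36153 = 0.18952784.
Var(ȳ) = (1 − 0.18952784)·9.683/6852 = 0.81047216·0.001413164 = 0.0011453301.
SE(ȳ) = √(0.0011453301) = 0.03384.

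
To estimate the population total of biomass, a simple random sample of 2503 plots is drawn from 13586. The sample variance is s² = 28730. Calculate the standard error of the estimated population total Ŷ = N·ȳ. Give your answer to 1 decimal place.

Var(Ŷ) = N²·Var(ȳ) = N²·(1 − n/N)·s²/n.
f = 2503/13586 = 0.18423377; Var(ȳ) = 0.81576623·28730/2503 = 9.3635493.
Var(Ŷ) = 13586² · 9.3635493 = 1.7283183 × 10^9.
SE(Ŷ) = √(1.7283183 × 10^9) = 41573.0.

41573.0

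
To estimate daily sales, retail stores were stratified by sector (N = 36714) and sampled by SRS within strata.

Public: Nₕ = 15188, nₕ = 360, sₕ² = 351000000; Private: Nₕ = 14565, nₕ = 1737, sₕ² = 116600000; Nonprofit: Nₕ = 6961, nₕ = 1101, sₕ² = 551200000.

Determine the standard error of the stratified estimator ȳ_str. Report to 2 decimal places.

432.85

Var(ȳ_str) = Σₕ Wₕ²(1 − fₕ)sₕ²/nₕ with Wₕ = Nₕ/N, N = 36714.
Public: Wₕ = 0.41368415; term = 0.41368415²·(1 − 0.02370292)·351000000/360 = 162901.23.
Private: Wₕ = 0.39671515; term = 0.39671515²·(1 − 0.11925850)·116600000/1737 = 9304.7512.
Nonprofit: Wₕ = 0.18960070; term = 0.18960070²·(1 − 0.15816693)·551200000/1101 = 15150.527.
Sum = 187356.51.
SE = √(187356.51) = 432.85.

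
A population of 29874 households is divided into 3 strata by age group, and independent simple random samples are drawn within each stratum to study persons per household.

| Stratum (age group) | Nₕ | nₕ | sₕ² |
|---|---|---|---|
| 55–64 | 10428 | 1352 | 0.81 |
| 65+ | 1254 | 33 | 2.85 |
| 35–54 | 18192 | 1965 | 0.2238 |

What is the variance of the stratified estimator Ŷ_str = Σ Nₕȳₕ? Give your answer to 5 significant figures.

Var(Ŷ_str) = Σₕ Nₕ²(1 − fₕ)sₕ²/nₕ.
55–64: 10428²·(1 − 1352/10428)·0.81/1352 = 56702.713.
65+: 1254²·(1 − 33/1254)·2.85/33 = 132234.3.
35–54: 18192²·(1 − 1965/18192)·0.2238/1965 = 33621.432.
Sum = 222558.45.

222560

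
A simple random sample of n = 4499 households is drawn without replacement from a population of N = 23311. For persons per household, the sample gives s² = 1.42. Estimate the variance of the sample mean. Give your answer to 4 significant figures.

2.547 × 10^-4

Under SRS without replacement, Var(ȳ) = (1 − f)·s²/n with f = n/N = 4499/23311 = 0.19299901.
Var(ȳ) = (1 − 0.19299901)·1.42/4499 = 0.80700099·3.1562569 × 10^-4 = 2.5471025 × 10^-4.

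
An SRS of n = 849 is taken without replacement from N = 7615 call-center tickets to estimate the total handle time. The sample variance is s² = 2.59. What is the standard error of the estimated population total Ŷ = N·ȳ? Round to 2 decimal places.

396.46

Var(Ŷ) = N²·Var(ȳ) = N²·(1 − n/N)·s²/n.
f = 849/7615 = 0.11149048; Var(ȳ) = 0.88850952·2.59/849 = 0.0027105296.
Var(Ŷ) = 7615² · 0.0027105296 = 157178.8.
SE(Ŷ) = √(157178.8) = 396.46.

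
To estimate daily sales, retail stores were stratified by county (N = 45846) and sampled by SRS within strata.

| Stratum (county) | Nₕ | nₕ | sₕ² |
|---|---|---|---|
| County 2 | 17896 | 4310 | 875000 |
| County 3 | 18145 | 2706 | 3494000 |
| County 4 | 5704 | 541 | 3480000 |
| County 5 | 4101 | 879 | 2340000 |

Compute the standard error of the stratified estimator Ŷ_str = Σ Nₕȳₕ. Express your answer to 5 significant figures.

797300

Var(Ŷ_str) = Σₕ Nₕ²(1 − fₕ)sₕ²/nₕ.
County 2: 17896²·(1 − 4310/17896)·875000/4310 = 4.9360365 × 10^10.
County 3: 18145²·(1 − 2706/18145)·3494000/2706 = 3.6171894 × 10^11.
County 4: 5704²·(1 − 541/5704)·3480000/541 = 1.8943648 × 10^11.
County 5: 4101²·(1 − 879/4101)·2340000/879 = 3.5175663 × 10^10.
Sum = 6.3569145 × 10^11.
SE = √(6.3569145 × 10^11) = 797300.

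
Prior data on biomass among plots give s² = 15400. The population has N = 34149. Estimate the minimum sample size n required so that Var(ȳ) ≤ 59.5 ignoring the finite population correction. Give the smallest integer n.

259

Without fpc, n₀ = s²/D = 15400/59.5 = 258.8235.
Rounding up, n = 259.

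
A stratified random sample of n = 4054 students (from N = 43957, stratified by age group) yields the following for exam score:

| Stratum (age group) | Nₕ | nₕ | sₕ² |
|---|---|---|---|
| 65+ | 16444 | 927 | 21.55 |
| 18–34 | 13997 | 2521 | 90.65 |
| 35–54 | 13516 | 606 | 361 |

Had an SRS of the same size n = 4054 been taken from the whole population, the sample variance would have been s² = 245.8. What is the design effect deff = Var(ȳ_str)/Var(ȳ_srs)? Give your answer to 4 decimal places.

Var(ȳ_str) = Σ Wₕ²(1−fₕ)sₕ²/nₕ with Wₕ = Nₕ/43957:
  65+: (16444/43957)²·(1−927/16444)·21.55/927 = 0.0030699173
  18–34: (13997/43957)²·(1−2521/13997)·90.65/2521 = 0.0029892647
  35–54: (13516/43957)²·(1−606/13516)·361/606 = 0.053796363
  → Var(ȳ_str) = 0.059855545.
Var(ȳ_srs) = (1 − 4054/43957)·245.8/4054 = 0.055039647.
deff = 0.059855545 / 0.055039647 = 1.0875.

1.0875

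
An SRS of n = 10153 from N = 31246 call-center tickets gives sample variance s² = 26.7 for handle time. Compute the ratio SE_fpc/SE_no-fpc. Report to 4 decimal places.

0.8216

f = n/N = 10153/31246 = 0.32493759.
SE_no-fpc = √(s²/n) = 0.051281231; SE_fpc = √((1−f)s²/n) = 0.042133778.
Ratio = √(1−f) = 0.82162182.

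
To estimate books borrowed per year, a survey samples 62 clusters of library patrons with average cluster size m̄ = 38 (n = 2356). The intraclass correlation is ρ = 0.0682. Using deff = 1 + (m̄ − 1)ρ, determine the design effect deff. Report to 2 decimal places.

3.52

deff = 1 + (38 − 1)·0.0682 = 1 + 2.5234 = 3.5234.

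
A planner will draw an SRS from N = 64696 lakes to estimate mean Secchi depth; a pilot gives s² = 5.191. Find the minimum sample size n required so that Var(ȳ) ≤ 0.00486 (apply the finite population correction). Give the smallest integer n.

1051

Without fpc, n₀ = s²/D = 5.191/0.00486 = 1068.1070.
With fpc, (1 − n/N)·s²/n ≤ D requires n ≥ n₀/(1 + n₀/N) = 1068.1070/(1 + 1068.1070/64696) = 1050.7594.
Rounding up, n = 1051.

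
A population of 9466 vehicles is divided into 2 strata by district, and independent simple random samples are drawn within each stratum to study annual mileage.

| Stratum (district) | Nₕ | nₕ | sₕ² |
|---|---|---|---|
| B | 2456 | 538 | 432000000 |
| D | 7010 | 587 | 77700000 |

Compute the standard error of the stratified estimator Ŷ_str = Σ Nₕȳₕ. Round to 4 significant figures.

3.121 × 10^6

Var(Ŷ_str) = Σₕ Nₕ²(1 − fₕ)sₕ²/nₕ.
B: 2456²·(1 − 538/2456)·432000000/538 = 3.7824956 × 10^12.
D: 7010²·(1 − 587/7010)·77700000/587 = 5.9598984 × 10^12.
Sum = 9.742394 × 10^12.
SE = √(9.742394 × 10^12) = 3.121 × 10^6.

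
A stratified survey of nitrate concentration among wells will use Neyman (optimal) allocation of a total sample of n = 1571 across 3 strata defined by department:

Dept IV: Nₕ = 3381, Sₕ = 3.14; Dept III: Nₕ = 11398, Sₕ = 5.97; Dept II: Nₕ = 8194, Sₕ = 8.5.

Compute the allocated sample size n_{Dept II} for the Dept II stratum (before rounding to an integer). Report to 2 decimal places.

Neyman allocation: nₕ = n·NₕSₕ / Σⱼ NⱼSⱼ.
Σ NⱼSⱼ = 3381·3.14 + 11398·5.97 + 8194·8.5 = 148311.4.
n_{Dept II} = 1571·8194·8.5 / 148311.4 = 737.76.

737.76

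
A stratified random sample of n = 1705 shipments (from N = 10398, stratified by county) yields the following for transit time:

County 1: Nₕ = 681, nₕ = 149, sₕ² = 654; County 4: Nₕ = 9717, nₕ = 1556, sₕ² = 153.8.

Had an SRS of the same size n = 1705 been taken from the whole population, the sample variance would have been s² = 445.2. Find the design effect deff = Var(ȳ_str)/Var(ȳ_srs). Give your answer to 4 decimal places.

Var(ȳ_str) = Σ Wₕ²(1−fₕ)sₕ²/nₕ with Wₕ = Nₕ/10398:
  County 1: (681/10398)²·(1−149/681)·654/149 = 0.014707898
  County 4: (9717/10398)²·(1−1556/9717)·153.8/1556 = 0.072497444
  → Var(ȳ_str) = 0.087205342.
Var(ȳ_srs) = (1 − 1705/10398)·445.2/1705 = 0.21829844.
deff = 0.087205342 / 0.21829844 = 0.3995.

0.3995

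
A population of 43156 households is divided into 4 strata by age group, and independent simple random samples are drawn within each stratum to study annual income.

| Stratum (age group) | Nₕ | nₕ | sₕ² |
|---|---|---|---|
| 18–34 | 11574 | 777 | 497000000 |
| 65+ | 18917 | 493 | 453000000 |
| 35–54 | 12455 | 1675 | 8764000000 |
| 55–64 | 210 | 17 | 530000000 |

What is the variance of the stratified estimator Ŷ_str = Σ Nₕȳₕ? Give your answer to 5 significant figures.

1.1040 × 10^15

Var(Ŷ_str) = Σₕ Nₕ²(1 − fₕ)sₕ²/nₕ.
18–34: 11574²·(1 − 777/11574)·497000000/777 = 7.9932234 × 10^13.
65+: 18917²·(1 − 493/18917)·453000000/493 = 3.2024877 × 10^14.
35–54: 12455²·(1 − 1675/12455)·8764000000/1675 = 7.0250602 × 10^14.
55–64: 210²·(1 − 17/210)·530000000/17 = 1.2635824 × 10^12.
Sum = 1.1039506 × 10^15.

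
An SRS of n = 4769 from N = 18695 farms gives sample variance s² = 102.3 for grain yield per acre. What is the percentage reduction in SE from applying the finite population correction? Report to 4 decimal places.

f = n/N = 4769/18695 = 0.25509495.
SE_no-fpc = √(s²/n) = 0.14646173; SE_fpc = √((1−f)s²/n) = 0.12640802.
Ratio = √(1−f) = 0.86307882. Reduction = 100·(1 − 0.86307882) = 13.6921%.

13.6921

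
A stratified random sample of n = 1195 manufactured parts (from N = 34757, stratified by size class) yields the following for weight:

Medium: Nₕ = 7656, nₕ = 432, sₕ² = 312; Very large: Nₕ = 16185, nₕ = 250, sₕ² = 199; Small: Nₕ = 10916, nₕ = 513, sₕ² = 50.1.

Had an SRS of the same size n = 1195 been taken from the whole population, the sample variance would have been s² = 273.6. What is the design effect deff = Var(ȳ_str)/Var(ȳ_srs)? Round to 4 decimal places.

0.9598

Var(ȳ_str) = Σ Wₕ²(1−fₕ)sₕ²/nₕ with Wₕ = Nₕ/34757:
  Medium: (7656/34757)²·(1−432/7656)·312/432 = 0.033064803
  Very large: (16185/34757)²·(1−250/16185)·199/250 = 0.16993908
  Small: (10916/34757)²·(1−513/10916)·50.1/513 = 0.0091803221
  → Var(ȳ_str) = 0.21218421.
Var(ȳ_srs) = (1 − 1195/34757)·273.6/1195 = 0.22108218.
deff = 0.21218421 / 0.22108218 = 0.9598.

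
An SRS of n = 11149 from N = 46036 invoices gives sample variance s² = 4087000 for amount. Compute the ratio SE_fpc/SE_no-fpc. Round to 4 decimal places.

f = n/N = 11149/46036 = 0.24218003.
SE_no-fpc = √(s²/n) = 19.146278; SE_fpc = √((1−f)s²/n) = 16.667382.
Ratio = √(1−f) = 0.87052856.

0.8705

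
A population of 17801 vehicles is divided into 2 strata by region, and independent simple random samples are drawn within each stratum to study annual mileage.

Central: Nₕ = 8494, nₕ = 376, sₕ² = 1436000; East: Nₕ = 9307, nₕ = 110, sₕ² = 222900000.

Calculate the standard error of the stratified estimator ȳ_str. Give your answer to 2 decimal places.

Var(ȳ_str) = Σₕ Wₕ²(1 − fₕ)sₕ²/nₕ with Wₕ = Nₕ/N, N = 17801.
Central: Wₕ = 0.47716420; term = 0.47716420²·(1 − 0.04426654)·1436000/376 = 831.07286.
East: Wₕ = 0.52283580; term = 0.52283580²·(1 − 0.01181906)·222900000/110 = 547374.4.
Sum = 548205.47.
SE = √(548205.47) = 740.41.

740.41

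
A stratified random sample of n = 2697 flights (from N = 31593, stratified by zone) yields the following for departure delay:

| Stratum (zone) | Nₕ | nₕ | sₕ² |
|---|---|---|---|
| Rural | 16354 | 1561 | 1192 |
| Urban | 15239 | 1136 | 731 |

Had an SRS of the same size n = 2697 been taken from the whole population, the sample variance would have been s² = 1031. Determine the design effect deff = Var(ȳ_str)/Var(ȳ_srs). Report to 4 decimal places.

0.9256

Var(ȳ_str) = Σ Wₕ²(1−fₕ)sₕ²/nₕ with Wₕ = Nₕ/31593:
  Rural: (16354/31593)²·(1−1561/16354)·1192/1561 = 0.18508527
  Urban: (15239/31593)²·(1−1136/15239)·731/1136 = 0.13855598
  → Var(ȳ_str) = 0.32364125.
Var(ȳ_srs) = (1 − 2697/31593)·1031/2697 = 0.34964279.
deff = 0.32364125 / 0.34964279 = 0.9256.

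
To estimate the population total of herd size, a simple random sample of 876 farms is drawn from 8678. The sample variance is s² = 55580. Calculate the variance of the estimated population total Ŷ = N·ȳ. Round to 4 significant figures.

Var(Ŷ) = N²·Var(ȳ) = N²·(1 − n/N)·s²/n.
f = 876/8678 = 0.10094492; Var(ȳ) = 0.89905508·55580/876 = 57.042787.
Var(Ŷ) = 8678² · 57.042787 = 4.2957602 × 10^9.

4.296 × 10^9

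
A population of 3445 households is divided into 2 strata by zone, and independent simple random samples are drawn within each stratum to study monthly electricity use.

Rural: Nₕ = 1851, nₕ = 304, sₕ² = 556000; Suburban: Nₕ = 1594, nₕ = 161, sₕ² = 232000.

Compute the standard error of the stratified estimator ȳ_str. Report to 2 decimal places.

Var(ȳ_str) = Σₕ Wₕ²(1 − fₕ)sₕ²/nₕ with Wₕ = Nₕ/N, N = 3445.
Rural: Wₕ = 0.53730044; term = 0.53730044²·(1 − 0.16423555)·556000/304 = 441.28533.
Suburban: Wₕ = 0.46269956; term = 0.46269956²·(1 − 0.10100376)·232000/161 = 277.34361.
Sum = 718.62894.
SE = √(718.62894) = 26.81.

26.81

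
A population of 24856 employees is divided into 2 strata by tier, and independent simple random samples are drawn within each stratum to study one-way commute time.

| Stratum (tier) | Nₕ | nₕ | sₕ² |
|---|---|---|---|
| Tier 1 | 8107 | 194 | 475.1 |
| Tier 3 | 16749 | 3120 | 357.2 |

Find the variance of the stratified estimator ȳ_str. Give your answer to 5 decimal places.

Var(ȳ_str) = Σₕ Wₕ²(1 − fₕ)sₕ²/nₕ with Wₕ = Nₕ/N, N = 24856.
Tier 1: Wₕ = 0.32615867; term = 0.32615867²·(1 − 0.02392994)·475.1/194 = 0.25428583.
Tier 3: Wₕ = 0.67384133; term = 0.67384133²·(1 − 0.18627978)·357.2/3120 = 0.04230067.
Sum = 0.2965865.

0.29659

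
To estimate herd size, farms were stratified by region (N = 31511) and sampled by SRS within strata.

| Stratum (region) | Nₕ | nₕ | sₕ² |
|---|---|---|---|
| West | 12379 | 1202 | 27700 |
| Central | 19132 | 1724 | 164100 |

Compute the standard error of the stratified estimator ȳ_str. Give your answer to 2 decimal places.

Var(ȳ_str) = Σₕ Wₕ²(1 − fₕ)sₕ²/nₕ with Wₕ = Nₕ/N, N = 31511.
West: Wₕ = 0.39284694; term = 0.39284694²·(1 − 0.09709993)·27700/1202 = 3.2111585.
Central: Wₕ = 0.60715306; term = 0.60715306²·(1 − 0.09011081)·164100/1724 = 31.926859.
Sum = 35.138018.
SE = √(35.138018) = 5.93.

5.93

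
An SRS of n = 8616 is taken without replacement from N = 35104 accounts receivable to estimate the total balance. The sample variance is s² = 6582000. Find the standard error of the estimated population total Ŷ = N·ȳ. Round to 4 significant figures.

842800

Var(Ŷ) = N²·Var(ȳ) = N²·(1 − n/N)·s²/n.
f = 8616/35104 = 0.24544211; Var(ȳ) = 0.75455789·6582000/8616 = 576.42758.
Var(Ŷ) = 35104² · 576.42758 = 7.1032641 × 10^11.
SE(Ŷ) = √(7.1032641 × 10^11) = 842800.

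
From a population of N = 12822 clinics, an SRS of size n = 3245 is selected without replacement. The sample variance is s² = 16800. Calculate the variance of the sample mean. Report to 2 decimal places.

3.87

Under SRS without replacement, Var(ȳ) = (1 − f)·s²/n with f = n/N = 3245/12822 = 0.25308064.
Var(ȳ) = (1 − 0.25308064)·16800/3245 = 0.74691936·5.1771957 = 3.8669477.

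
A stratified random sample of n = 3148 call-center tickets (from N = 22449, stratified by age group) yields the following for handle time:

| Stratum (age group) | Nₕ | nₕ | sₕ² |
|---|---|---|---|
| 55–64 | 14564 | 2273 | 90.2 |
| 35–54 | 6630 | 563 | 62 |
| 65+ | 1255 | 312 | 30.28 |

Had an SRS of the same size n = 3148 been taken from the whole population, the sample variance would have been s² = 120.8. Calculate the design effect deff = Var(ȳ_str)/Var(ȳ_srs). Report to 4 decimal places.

Var(ȳ_str) = Σ Wₕ²(1−fₕ)sₕ²/nₕ with Wₕ = Nₕ/22449:
  55–64: (14564/22449)²·(1−2273/14564)·90.2/2273 = 0.014095516
  35–54: (6630/22449)²·(1−563/6630)·62/563 = 0.008789756
  65+: (1255/22449)²·(1−312/1255)·30.28/312 = 2.2790964 × 10^-4
  → Var(ȳ_str) = 0.023113182.
Var(ȳ_srs) = (1 − 3148/22449)·120.8/3148 = 0.032992485.
deff = 0.023113182 / 0.032992485 = 0.7006.

0.7006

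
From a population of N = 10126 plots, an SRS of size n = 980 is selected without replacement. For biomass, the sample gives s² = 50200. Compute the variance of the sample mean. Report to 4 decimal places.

Under SRS without replacement, Var(ȳ) = (1 − f)·s²/n with f = n/N = 980/10126 = 0.09678056.
Var(ȳ) = (1 − 0.09678056)·50200/980 = 0.90321944·51.22449 = 46.266955.

46.2670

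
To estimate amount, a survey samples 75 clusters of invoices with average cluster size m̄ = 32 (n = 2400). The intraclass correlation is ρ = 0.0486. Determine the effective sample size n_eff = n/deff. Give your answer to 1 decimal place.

957.5

deff = 1 + (32 − 1)·0.0486 = 1 + 1.5066 = 2.5066.
n_eff = 2400 / 2.5066 = 957.5.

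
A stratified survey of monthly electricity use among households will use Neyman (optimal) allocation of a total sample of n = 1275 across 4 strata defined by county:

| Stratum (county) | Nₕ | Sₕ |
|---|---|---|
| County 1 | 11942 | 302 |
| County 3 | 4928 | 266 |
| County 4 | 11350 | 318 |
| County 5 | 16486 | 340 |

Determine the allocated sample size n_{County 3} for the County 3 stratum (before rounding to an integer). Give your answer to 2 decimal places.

118.27

Neyman allocation: nₕ = n·NₕSₕ / Σⱼ NⱼSⱼ.
Σ NⱼSⱼ = 11942·302 + 4928·266 + 11350·318 + 16486·340 = 1.4131872 × 10^7.
n_{County 3} = 1275·4928·266 / (1.4131872 × 10^7) = 118.27.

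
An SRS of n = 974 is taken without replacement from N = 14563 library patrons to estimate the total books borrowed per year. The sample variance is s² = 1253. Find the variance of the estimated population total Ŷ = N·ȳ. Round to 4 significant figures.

Var(Ŷ) = N²·Var(ȳ) = N²·(1 − n/N)·s²/n.
f = 974/14563 = 0.06688182; Var(ȳ) = 0.93311818·1253/974 = 1.2004077.
Var(Ŷ) = 14563² · 1.2004077 = 2.5458363 × 10^8.

2.546 × 10^8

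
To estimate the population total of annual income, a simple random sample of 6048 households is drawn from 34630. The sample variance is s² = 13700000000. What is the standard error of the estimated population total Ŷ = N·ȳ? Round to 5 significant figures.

Var(Ŷ) = N²·Var(ȳ) = N²·(1 − n/N)·s²/n.
f = 6048/34630 = 0.17464626; Var(ȳ) = 0.82535374·13700000000/6048 = 1.8696009 × 10^6.
Var(Ŷ) = 34630² · (1.8696009 × 10^6) = 2.2420944 × 10^15.
SE(Ŷ) = √(2.2420944 × 10^15) = 4.7351 × 10^7.

4.7351 × 10^7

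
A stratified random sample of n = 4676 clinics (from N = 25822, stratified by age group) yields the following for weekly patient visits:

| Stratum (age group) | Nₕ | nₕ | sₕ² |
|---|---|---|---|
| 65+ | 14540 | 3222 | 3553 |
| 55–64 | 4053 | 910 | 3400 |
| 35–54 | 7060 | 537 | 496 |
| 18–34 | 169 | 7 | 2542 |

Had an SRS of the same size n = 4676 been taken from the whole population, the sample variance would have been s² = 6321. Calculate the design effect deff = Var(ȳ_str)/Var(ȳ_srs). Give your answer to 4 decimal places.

Var(ȳ_str) = Σ Wₕ²(1−fₕ)sₕ²/nₕ with Wₕ = Nₕ/25822:
  65+: (14540/25822)²·(1−3222/14540)·3553/3222 = 0.27215982
  55–64: (4053/25822)²·(1−910/4053)·3400/910 = 0.071380364
  35–54: (7060/25822)²·(1−537/7060)·496/537 = 0.063793983
  18–34: (169/25822)²·(1−7/169)·2542/7 = 0.014910749
  → Var(ȳ_str) = 0.42224492.
Var(ȳ_srs) = (1 − 4676/25822)·6321/4676 = 1.1070051.
deff = 0.42224492 / 1.1070051 = 0.3814.

0.3814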